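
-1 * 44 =-44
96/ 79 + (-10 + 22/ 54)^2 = 93.23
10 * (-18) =-180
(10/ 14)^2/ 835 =0.00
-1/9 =-0.11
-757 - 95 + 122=-730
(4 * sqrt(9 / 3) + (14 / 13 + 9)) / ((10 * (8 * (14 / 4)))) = sqrt(3) / 70 + 131 / 3640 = 0.06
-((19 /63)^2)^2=-130321 /15752961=-0.01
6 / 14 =3 / 7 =0.43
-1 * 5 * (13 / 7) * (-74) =4810 / 7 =687.14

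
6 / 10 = 3 / 5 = 0.60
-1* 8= -8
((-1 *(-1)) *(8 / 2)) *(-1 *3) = -12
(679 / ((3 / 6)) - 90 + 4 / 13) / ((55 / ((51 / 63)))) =93432 / 5005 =18.67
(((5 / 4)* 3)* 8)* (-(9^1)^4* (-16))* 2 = 6298560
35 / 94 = 0.37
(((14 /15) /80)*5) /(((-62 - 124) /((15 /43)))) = -7 /63984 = -0.00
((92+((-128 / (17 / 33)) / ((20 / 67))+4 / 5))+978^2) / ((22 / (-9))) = -365572242 / 935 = -390986.36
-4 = -4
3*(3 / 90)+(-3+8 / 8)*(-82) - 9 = 1551 / 10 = 155.10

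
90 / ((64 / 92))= 129.38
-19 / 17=-1.12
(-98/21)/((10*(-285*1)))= 7/4275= 0.00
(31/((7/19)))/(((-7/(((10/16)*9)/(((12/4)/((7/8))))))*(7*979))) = -8835/3070144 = -0.00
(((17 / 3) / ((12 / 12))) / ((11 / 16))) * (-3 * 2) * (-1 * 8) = 4352 / 11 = 395.64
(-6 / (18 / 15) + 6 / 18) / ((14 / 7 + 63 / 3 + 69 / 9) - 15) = -14 / 47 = -0.30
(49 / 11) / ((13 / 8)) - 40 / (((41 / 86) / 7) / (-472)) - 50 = 1625026602 / 5863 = 277166.40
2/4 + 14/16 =11/8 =1.38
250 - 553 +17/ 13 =-3922/ 13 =-301.69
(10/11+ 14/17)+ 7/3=2281/561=4.07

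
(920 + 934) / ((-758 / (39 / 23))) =-36153 / 8717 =-4.15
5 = 5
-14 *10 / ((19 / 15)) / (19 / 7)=-14700 / 361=-40.72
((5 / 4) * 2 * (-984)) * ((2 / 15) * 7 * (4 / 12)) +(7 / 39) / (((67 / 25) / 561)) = -1901641 / 2613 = -727.76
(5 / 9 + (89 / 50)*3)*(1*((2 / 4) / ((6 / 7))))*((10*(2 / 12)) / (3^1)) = 18571 / 9720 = 1.91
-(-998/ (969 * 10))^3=124251499/ 113731651125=0.00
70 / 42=5 / 3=1.67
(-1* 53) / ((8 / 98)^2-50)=127253 / 120034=1.06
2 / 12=1 / 6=0.17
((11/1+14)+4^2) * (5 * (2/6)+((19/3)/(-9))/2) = 2911/54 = 53.91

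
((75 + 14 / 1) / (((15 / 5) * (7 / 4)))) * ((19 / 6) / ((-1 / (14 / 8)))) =-93.94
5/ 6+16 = 101/ 6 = 16.83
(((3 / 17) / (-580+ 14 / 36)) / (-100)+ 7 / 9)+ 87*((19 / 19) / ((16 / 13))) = 45630553219 / 638499600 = 71.47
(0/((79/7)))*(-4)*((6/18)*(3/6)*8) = 0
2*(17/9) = 34/9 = 3.78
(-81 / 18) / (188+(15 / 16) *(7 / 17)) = -1224 / 51241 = -0.02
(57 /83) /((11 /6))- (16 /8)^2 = -3310 /913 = -3.63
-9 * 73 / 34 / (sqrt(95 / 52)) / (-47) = 657 * sqrt(1235) / 75905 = 0.30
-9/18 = -1/2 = -0.50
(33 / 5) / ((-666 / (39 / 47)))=-0.01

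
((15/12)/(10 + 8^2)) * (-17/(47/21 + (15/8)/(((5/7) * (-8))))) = -840/5587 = -0.15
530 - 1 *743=-213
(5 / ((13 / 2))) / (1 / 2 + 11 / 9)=180 / 403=0.45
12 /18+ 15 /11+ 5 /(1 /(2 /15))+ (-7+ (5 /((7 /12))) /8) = -1493 /462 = -3.23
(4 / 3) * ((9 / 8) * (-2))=-3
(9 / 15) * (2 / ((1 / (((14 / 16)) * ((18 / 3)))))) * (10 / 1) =63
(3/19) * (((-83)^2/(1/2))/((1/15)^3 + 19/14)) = 1953031500/1218641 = 1602.63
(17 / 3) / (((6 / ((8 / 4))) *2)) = 0.94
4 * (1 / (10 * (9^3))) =2 / 3645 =0.00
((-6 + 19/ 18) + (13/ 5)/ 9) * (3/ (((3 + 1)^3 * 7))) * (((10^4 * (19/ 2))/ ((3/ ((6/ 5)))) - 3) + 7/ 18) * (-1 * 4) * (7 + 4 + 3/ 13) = 20920070411/ 393120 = 53215.48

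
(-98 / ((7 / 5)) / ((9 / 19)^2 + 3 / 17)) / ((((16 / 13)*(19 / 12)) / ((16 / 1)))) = -58786 / 41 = -1433.80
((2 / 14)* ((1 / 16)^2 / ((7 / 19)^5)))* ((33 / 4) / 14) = 81711267 / 1686616064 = 0.05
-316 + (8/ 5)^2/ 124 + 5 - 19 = -255734/ 775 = -329.98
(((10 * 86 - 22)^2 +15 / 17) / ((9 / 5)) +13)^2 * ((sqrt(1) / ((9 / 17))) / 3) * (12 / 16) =890807712345604 / 12393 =71879909008.76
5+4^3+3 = 72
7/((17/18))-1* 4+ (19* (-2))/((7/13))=-7992/119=-67.16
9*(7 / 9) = 7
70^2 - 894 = 4006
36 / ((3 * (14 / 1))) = 6 / 7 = 0.86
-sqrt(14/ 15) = -sqrt(210)/ 15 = -0.97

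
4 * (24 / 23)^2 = 2304 / 529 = 4.36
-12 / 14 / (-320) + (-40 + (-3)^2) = -34717 / 1120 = -31.00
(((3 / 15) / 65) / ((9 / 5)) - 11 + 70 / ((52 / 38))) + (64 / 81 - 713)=-272182 / 405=-672.05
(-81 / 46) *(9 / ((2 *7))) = -729 / 644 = -1.13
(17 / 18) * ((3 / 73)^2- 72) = -724727 / 10658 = -68.00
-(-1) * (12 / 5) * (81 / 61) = 972 / 305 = 3.19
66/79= 0.84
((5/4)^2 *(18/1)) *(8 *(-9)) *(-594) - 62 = 1202788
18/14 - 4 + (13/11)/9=-1790/693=-2.58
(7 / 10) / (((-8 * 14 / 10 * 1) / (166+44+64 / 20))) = -533 / 40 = -13.32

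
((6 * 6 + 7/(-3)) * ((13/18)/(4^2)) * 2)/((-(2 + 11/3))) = -1313/2448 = -0.54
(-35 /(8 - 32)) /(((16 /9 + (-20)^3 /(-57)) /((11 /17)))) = 3135 /472192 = 0.01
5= 5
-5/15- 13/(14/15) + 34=829/42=19.74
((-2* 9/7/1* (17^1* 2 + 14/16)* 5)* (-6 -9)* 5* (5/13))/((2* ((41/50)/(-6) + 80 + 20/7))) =78.18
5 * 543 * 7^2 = 133035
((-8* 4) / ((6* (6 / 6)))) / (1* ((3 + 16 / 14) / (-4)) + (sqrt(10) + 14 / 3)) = -27328 / 4493 + 37632* sqrt(10) / 22465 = -0.79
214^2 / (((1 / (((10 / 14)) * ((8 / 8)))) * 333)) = 228980 / 2331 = 98.23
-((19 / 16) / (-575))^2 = -361 / 84640000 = -0.00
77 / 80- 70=-5523 / 80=-69.04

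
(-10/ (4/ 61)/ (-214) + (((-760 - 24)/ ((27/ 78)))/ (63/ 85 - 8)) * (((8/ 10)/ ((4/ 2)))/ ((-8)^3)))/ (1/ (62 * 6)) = 69087437/ 396114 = 174.41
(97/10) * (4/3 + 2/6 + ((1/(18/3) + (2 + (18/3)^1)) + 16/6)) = 121.25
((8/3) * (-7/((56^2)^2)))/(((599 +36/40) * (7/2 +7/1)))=-5/16592946048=-0.00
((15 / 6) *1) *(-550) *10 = -13750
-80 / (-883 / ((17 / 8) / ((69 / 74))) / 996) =4176560 / 20309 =205.65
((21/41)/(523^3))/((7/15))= 45/5865282347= 0.00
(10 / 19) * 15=150 / 19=7.89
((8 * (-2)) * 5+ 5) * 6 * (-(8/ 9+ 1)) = 850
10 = 10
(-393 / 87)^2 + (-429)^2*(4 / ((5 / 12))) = 7429452893 / 4205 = 1766814.01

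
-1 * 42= -42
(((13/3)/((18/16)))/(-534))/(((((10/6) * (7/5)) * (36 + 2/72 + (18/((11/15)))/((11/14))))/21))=-25168/26078513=-0.00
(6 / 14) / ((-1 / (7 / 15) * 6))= -1 / 30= -0.03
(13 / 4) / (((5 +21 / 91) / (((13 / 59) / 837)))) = 2197 / 13432176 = 0.00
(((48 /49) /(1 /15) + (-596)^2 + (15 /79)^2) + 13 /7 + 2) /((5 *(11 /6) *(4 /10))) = 325901801514 /3363899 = 96882.16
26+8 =34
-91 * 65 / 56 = -845 / 8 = -105.62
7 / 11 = 0.64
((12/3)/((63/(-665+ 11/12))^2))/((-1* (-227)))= 63504961/32434668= 1.96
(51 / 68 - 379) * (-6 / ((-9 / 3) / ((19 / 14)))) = -28747 / 28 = -1026.68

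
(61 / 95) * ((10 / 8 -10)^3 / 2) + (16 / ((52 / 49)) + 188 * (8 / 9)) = -9359263 / 284544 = -32.89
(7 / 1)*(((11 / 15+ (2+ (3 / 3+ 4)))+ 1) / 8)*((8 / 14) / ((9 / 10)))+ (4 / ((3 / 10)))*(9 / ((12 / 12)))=3371 / 27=124.85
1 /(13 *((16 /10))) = 5 /104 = 0.05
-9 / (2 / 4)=-18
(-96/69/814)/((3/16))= -256/28083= -0.01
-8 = -8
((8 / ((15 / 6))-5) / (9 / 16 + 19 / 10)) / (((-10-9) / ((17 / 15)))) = 816 / 18715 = 0.04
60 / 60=1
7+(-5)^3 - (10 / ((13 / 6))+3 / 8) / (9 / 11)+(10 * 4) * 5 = 23681 / 312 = 75.90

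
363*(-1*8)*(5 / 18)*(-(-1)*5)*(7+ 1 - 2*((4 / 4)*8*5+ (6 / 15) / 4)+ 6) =801020 / 3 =267006.67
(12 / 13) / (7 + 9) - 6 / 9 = -95 / 156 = -0.61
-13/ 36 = -0.36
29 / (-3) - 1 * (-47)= 112 / 3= 37.33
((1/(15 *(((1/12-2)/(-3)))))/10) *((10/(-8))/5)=-3/1150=-0.00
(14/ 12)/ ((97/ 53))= 371/ 582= 0.64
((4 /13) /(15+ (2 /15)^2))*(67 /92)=15075 /1010321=0.01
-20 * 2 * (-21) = 840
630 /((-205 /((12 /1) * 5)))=-7560 /41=-184.39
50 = 50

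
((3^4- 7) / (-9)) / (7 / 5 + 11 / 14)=-5180 / 1377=-3.76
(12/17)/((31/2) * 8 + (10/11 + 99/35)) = 0.01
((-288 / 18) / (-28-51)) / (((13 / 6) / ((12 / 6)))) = 192 / 1027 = 0.19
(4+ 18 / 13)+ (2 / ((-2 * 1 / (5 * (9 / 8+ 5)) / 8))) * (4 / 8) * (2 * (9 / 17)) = -27475 / 221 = -124.32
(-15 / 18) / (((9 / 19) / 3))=-95 / 18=-5.28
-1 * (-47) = 47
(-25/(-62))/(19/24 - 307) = -300/227819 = -0.00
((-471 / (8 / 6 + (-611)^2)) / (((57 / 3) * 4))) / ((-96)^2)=-157 / 87160311808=-0.00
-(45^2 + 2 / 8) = -8101 / 4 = -2025.25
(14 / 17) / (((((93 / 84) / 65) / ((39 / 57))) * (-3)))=-331240 / 30039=-11.03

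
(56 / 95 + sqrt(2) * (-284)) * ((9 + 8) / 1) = 952 / 95 -4828 * sqrt(2) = -6817.80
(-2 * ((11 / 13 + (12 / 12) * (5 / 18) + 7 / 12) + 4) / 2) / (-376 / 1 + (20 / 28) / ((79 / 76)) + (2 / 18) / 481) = 0.02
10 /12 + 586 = 3521 /6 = 586.83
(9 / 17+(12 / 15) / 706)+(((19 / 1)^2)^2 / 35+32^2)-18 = 993462964 / 210035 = 4729.99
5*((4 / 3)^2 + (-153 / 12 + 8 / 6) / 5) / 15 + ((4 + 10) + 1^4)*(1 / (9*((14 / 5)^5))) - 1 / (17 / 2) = -0.28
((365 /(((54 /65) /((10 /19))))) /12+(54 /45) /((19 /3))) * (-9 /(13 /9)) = -598957 /4940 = -121.25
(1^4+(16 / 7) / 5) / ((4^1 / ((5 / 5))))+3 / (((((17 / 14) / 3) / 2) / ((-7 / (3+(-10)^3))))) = 1111359 / 2372860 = 0.47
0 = 0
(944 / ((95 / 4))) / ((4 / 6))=5664 / 95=59.62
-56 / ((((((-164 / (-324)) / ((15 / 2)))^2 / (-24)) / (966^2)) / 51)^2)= -9950490682385783584814343360000 / 2825761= -3521349003820841035322642.00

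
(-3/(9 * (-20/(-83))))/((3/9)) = -83/20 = -4.15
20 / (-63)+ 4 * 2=484 / 63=7.68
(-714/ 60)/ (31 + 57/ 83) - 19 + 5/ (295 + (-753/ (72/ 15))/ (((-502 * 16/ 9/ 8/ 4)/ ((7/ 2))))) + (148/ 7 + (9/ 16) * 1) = 1739461083/ 741554800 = 2.35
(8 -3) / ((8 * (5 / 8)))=1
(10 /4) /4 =0.62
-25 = -25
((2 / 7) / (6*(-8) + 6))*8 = -8 / 147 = -0.05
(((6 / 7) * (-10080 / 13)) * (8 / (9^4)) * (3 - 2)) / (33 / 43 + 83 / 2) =-44032 / 2296593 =-0.02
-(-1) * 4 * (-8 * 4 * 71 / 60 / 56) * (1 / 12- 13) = 2201 / 63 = 34.94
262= 262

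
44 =44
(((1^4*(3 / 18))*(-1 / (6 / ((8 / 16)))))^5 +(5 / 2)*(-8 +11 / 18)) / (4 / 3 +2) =-35742228481 / 6449725440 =-5.54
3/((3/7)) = 7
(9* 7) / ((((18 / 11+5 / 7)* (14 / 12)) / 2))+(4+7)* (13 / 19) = 183887 / 3439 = 53.47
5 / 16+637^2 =6492309 / 16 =405769.31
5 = 5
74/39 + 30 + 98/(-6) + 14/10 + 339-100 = 49913/195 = 255.96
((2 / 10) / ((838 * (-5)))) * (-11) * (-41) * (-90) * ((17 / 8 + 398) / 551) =1.41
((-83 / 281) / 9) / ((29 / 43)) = -3569 / 73341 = -0.05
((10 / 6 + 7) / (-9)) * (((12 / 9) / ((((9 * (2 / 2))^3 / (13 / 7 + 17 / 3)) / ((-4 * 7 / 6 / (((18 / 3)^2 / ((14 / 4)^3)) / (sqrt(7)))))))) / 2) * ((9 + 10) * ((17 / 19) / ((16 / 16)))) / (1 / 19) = 113780303 * sqrt(7) / 9565938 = 31.47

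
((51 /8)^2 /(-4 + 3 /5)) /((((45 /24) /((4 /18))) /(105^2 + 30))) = -62645 /4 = -15661.25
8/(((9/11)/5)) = 440/9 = 48.89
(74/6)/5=37/15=2.47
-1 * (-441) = 441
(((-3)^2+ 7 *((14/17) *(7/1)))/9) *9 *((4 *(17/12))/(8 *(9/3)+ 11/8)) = 6712/609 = 11.02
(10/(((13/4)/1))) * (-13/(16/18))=-45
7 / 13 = 0.54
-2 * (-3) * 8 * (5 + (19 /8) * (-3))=-102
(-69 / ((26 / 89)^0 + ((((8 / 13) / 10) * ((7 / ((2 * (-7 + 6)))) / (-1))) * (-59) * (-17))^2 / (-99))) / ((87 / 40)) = 384813000 / 5706025181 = 0.07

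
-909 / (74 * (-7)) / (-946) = -909 / 490028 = -0.00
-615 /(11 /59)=-3298.64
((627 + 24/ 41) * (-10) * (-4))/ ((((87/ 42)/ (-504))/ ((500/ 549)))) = -403462080000/ 72529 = -5562769.10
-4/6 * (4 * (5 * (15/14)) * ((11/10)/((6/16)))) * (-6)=1760/7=251.43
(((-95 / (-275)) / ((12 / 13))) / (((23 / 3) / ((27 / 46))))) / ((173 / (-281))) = -1873989 / 40267480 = -0.05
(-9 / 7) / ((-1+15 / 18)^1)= 54 / 7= 7.71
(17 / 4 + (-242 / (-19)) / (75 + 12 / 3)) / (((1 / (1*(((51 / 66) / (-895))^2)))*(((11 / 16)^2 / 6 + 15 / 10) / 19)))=0.00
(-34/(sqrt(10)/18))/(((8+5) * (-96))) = 51 * sqrt(10)/1040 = 0.16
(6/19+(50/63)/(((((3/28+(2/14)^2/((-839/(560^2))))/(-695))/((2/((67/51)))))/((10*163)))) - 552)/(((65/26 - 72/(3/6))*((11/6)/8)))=-5595.33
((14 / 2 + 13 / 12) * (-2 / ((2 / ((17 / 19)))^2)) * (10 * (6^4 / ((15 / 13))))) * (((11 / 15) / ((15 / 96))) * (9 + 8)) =-26168917632 / 9025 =-2899603.06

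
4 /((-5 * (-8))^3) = 1 /16000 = 0.00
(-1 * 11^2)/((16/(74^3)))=-6129013/2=-3064506.50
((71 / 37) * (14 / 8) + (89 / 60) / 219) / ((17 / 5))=817969 / 826506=0.99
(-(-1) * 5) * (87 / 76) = 5.72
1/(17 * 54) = 1/918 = 0.00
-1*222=-222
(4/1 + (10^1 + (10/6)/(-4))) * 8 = 326/3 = 108.67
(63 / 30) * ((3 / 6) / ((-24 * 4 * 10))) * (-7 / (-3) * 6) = -49 / 3200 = -0.02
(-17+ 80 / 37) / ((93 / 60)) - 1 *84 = -107328 / 1147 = -93.57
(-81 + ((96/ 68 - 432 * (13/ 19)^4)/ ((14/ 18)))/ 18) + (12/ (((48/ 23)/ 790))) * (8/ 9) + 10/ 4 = 1103363199613/ 279147582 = 3952.62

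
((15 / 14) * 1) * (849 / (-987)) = -0.92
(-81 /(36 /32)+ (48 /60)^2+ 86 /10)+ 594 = 13281 /25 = 531.24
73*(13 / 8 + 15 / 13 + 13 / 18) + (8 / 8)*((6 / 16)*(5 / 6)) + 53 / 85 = 40816511 / 159120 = 256.51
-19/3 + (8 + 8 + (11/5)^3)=7618/375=20.31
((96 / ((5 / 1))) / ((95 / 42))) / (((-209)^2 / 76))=16128 / 1092025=0.01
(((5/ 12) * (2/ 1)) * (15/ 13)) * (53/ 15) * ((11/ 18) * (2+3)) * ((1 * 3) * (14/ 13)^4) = 139978300/ 3341637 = 41.89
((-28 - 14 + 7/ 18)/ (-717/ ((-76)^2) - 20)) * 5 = 10.34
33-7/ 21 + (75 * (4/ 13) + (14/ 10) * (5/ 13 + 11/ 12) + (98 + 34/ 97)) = 3932199/ 25220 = 155.92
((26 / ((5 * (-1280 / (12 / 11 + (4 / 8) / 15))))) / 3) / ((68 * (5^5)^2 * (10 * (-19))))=4823 / 399712500000000000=0.00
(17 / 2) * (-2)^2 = 34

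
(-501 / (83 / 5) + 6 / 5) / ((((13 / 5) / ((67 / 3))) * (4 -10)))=268603 / 6474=41.49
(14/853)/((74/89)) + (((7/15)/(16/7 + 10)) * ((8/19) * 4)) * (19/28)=0.06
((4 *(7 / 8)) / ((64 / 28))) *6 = 147 / 16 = 9.19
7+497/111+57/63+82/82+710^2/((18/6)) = 130572298/777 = 168046.72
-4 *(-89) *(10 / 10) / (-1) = -356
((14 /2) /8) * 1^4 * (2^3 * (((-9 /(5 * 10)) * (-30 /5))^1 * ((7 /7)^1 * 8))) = 1512 /25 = 60.48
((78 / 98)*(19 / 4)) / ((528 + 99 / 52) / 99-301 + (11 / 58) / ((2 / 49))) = -838071 / 64507912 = -0.01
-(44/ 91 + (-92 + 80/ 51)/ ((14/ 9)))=89186/ 1547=57.65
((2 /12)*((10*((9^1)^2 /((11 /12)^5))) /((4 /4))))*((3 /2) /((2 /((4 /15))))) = 6718464 /161051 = 41.72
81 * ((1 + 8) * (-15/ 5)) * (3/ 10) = -6561/ 10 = -656.10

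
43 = 43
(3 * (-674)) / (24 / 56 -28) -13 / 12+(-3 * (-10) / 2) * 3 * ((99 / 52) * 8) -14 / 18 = 68362649 / 90324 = 756.86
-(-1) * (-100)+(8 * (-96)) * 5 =-3940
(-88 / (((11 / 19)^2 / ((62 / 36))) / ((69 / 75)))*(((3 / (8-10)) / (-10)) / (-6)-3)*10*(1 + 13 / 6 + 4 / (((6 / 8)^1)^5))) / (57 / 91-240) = -2507195974283 / 2381971050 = -1052.57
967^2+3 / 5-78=935011.60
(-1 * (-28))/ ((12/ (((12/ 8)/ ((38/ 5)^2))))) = 175/ 2888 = 0.06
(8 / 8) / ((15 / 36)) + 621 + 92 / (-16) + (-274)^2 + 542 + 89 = 1526493 / 20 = 76324.65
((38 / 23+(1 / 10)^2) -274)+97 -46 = -509077 / 2300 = -221.34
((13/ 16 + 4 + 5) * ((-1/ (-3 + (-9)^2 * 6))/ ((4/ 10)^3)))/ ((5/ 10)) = -19625/ 30912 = -0.63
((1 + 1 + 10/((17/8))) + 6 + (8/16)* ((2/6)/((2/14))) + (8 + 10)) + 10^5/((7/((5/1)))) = 51022757/714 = 71460.44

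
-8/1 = -8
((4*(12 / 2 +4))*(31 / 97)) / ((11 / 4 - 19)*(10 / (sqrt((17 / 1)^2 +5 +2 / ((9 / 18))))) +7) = -806000*sqrt(298) / 4580049 - 10346560 / 4580049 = -5.30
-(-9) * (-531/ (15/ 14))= -22302/ 5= -4460.40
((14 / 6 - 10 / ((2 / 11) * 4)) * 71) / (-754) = 9727 / 9048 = 1.08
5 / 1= 5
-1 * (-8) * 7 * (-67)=-3752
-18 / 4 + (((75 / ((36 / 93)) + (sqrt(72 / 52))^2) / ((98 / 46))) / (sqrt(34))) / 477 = -9 / 2 + 233381 * sqrt(34) / 41323464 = -4.47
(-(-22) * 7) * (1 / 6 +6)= 2849 / 3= 949.67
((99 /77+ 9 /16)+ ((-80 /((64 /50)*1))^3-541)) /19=-12877.88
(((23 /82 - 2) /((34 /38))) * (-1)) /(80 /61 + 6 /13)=111813 /103156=1.08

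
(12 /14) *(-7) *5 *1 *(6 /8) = -45 /2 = -22.50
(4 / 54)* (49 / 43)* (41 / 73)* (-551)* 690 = -509201140 / 28251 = -18024.18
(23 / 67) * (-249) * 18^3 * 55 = -1836992520 / 67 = -27417798.81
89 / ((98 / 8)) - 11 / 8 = 2309 / 392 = 5.89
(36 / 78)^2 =36 / 169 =0.21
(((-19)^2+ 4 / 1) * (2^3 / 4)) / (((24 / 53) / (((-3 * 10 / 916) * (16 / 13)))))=-193450 / 2977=-64.98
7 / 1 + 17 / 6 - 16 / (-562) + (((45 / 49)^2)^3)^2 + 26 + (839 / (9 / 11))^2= 9170933145788035540458713538793 / 8721160814906144316362322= 1051572.53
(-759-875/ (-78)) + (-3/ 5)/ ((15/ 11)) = -1459033/ 1950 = -748.22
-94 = -94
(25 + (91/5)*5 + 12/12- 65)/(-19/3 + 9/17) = -663/74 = -8.96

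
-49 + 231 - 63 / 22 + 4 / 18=35513 / 198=179.36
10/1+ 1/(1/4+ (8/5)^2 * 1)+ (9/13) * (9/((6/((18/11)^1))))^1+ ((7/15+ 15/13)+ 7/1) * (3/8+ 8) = 406259617/4821960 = 84.25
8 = 8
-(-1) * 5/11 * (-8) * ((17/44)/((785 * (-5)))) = 34/94985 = 0.00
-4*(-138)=552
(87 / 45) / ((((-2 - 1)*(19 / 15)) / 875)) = -25375 / 57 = -445.18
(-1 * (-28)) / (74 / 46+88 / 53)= 8.57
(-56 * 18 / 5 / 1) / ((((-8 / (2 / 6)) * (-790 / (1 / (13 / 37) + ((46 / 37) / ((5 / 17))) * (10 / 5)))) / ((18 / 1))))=-10272906 / 4749875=-2.16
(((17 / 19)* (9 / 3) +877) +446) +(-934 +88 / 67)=500286 / 1273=393.00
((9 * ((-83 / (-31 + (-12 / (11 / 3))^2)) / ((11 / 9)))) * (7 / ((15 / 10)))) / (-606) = -0.23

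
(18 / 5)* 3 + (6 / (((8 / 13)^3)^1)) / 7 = 129723 / 8960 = 14.48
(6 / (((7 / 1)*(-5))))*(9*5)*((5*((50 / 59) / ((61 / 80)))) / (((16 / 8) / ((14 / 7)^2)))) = -2160000 / 25193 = -85.74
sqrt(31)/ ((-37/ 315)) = -315 * sqrt(31)/ 37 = -47.40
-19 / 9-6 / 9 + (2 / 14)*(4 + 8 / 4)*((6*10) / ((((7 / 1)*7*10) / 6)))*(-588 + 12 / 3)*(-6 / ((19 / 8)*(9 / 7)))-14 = 5914331 / 8379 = 705.85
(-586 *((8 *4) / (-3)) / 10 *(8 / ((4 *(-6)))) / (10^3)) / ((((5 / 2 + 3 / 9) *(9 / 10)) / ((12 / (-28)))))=4688 / 133875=0.04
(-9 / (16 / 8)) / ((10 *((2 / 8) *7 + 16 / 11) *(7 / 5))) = -0.10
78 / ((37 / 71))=149.68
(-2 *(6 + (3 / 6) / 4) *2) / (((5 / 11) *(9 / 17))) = -9163 / 90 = -101.81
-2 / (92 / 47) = -47 / 46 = -1.02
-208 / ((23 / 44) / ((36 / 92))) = -82368 / 529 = -155.71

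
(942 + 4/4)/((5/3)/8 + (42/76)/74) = 15910296/3641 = 4369.76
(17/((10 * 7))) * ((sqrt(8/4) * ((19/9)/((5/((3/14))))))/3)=323 * sqrt(2)/44100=0.01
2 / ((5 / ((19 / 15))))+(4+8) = 938 / 75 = 12.51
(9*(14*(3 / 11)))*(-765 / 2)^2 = 110607525 / 22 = 5027614.77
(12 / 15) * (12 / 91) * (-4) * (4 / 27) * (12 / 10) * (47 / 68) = -0.05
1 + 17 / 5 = 22 / 5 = 4.40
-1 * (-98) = 98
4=4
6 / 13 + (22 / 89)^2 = 53818 / 102973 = 0.52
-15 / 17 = -0.88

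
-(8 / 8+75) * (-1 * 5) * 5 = 1900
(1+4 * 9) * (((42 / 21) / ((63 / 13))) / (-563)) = -962 / 35469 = -0.03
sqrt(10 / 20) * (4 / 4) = sqrt(2) / 2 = 0.71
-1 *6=-6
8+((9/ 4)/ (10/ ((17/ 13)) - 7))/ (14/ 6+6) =9259/ 1100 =8.42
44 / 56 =11 / 14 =0.79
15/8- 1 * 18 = -129/8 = -16.12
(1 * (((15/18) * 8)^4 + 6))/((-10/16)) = -1283888/405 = -3170.09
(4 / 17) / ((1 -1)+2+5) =4 / 119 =0.03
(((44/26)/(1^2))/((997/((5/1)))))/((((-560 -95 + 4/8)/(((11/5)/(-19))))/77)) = 484/4186403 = 0.00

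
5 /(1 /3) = 15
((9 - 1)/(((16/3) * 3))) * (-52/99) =-0.26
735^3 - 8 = 397065367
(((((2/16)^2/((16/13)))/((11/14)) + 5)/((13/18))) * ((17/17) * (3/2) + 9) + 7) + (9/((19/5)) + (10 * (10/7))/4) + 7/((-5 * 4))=4163709591/48688640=85.52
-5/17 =-0.29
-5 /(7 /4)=-20 /7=-2.86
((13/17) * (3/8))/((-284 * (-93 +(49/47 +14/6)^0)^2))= -39/326913536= -0.00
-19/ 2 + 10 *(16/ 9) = 149/ 18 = 8.28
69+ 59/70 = 4889/70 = 69.84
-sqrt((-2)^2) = -2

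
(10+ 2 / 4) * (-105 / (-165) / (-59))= -147 / 1298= -0.11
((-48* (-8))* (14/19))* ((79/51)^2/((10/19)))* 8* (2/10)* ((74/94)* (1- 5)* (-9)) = 19862556672/339575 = 58492.40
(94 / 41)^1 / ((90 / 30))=94 / 123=0.76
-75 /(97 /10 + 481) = -750 /4907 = -0.15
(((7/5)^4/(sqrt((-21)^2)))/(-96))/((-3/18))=343/30000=0.01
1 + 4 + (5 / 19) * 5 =120 / 19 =6.32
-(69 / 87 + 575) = -16698 / 29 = -575.79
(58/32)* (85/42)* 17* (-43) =-2681.42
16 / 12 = 4 / 3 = 1.33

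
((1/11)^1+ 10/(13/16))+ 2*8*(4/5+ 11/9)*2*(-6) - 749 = -2412842/2145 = -1124.87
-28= -28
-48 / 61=-0.79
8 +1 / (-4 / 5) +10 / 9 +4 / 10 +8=2927 / 180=16.26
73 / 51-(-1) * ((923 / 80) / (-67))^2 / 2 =4237969979 / 2930419200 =1.45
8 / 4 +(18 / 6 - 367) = -362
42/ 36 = 7/ 6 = 1.17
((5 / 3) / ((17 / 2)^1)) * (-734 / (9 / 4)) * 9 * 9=-88080 / 17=-5181.18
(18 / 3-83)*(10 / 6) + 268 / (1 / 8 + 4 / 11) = 54197 / 129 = 420.13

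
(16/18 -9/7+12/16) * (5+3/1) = 178/63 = 2.83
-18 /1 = -18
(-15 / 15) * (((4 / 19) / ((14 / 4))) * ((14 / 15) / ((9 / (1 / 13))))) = -16 / 33345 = -0.00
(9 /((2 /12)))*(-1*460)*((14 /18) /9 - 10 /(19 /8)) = 5839240 /57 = 102442.81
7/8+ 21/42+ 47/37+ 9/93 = 25161/9176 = 2.74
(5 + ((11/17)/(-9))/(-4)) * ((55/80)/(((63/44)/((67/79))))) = 24896597/12183696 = 2.04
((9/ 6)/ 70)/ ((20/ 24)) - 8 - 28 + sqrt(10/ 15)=-12591/ 350 + sqrt(6)/ 3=-35.16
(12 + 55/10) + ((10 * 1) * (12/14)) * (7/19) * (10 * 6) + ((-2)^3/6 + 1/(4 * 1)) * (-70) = 16120/57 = 282.81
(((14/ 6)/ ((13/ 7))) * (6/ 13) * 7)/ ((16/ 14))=2401/ 676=3.55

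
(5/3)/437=5/1311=0.00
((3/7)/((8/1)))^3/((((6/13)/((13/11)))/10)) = 7605/1931776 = 0.00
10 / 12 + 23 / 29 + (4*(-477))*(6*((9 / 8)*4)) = -8963501 / 174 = -51514.37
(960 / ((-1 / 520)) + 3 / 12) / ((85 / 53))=-311265.73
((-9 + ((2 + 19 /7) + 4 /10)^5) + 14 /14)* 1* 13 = 2383495684687 /52521875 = 45381.01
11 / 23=0.48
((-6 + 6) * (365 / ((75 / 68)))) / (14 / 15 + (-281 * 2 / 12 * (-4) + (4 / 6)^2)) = 0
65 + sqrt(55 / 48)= 66.07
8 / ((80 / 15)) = 3 / 2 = 1.50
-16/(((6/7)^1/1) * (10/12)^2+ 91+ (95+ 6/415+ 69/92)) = -0.09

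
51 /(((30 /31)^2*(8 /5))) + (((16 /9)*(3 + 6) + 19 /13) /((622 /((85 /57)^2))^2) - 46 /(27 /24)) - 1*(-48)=87381417156007847 /2123652903259680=41.15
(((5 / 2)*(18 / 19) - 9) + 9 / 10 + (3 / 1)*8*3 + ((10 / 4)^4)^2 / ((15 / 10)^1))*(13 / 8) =513849011 / 291840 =1760.72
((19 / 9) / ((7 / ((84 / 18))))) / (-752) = -19 / 10152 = -0.00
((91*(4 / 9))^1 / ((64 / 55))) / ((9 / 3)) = 5005 / 432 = 11.59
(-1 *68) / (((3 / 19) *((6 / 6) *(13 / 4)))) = -5168 / 39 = -132.51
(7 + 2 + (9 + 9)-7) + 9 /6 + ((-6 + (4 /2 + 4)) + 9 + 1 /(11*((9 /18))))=675 /22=30.68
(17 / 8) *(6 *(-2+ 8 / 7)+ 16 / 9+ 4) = 1.35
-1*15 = -15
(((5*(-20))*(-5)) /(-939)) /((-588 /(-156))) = -6500 /46011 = -0.14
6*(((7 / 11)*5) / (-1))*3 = -57.27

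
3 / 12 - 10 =-9.75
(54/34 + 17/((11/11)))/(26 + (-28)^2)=158/6885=0.02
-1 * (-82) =82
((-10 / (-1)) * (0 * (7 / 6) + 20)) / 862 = 100 / 431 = 0.23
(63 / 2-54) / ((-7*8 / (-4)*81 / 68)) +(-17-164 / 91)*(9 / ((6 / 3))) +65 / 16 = -1073173 / 13104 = -81.90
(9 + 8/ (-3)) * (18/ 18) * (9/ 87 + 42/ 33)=8341/ 957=8.72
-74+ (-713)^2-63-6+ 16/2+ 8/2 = 508238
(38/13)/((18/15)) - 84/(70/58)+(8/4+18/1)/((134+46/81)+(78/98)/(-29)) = -202367855977/3019719495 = -67.02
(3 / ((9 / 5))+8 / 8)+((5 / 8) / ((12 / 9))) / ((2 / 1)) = 557 / 192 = 2.90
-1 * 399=-399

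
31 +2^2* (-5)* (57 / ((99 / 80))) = -29377 / 33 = -890.21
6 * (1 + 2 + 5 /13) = 264 /13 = 20.31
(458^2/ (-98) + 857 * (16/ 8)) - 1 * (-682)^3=15543492936/ 49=317214141.55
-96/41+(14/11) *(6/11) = -8172/4961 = -1.65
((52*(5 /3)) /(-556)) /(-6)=65 /2502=0.03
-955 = -955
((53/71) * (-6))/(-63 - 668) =318/51901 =0.01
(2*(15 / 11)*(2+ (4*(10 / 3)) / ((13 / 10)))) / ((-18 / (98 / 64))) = -58555 / 20592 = -2.84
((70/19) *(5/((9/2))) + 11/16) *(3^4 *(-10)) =-588645/152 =-3872.66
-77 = -77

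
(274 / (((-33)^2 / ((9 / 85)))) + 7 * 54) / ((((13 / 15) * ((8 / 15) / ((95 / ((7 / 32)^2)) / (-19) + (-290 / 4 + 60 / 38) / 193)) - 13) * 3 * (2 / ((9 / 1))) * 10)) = -4.36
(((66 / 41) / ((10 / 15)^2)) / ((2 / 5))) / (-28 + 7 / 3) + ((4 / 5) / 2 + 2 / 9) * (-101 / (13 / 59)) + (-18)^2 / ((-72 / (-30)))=-101119721 / 671580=-150.57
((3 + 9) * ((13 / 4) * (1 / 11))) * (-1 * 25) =-975 / 11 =-88.64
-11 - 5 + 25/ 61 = -951/ 61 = -15.59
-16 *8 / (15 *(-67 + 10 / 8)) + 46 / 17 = 190174 / 67065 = 2.84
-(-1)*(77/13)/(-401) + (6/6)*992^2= 984063.99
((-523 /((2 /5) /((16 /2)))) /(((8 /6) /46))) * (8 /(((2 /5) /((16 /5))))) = -23095680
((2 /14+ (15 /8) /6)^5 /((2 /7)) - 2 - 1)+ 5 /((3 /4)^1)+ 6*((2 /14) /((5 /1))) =295062602573 /75528929280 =3.91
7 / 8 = 0.88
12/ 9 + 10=34/ 3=11.33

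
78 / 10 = 7.80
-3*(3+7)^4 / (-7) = 30000 / 7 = 4285.71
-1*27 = -27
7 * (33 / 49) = 33 / 7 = 4.71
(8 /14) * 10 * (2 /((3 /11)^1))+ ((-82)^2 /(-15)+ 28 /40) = -85189 /210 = -405.66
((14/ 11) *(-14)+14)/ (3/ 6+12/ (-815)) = -9780/ 1243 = -7.87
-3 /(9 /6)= -2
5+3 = 8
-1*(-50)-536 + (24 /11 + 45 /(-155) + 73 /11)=-162818 /341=-477.47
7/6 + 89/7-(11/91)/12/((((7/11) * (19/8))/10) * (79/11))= 79579313/5736822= 13.87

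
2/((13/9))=18/13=1.38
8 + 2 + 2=12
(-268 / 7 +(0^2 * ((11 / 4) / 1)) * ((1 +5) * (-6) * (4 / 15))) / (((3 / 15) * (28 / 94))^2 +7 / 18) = -266405400 / 2730721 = -97.56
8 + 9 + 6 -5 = 18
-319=-319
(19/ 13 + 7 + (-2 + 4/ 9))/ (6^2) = 0.19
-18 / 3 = -6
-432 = -432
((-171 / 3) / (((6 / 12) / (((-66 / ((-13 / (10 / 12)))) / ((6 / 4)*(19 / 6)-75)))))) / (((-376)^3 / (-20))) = 15675 / 6068246704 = 0.00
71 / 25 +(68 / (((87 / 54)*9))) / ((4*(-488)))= 501971 / 176900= 2.84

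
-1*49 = -49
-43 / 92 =-0.47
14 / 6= 2.33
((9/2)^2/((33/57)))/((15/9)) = 4617/220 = 20.99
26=26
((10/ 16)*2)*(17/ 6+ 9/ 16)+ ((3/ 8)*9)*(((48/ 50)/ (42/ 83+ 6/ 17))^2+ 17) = 65.84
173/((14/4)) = 346/7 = 49.43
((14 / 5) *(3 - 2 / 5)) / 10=91 / 125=0.73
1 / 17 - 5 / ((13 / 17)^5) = -19.06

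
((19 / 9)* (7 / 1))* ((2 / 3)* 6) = 532 / 9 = 59.11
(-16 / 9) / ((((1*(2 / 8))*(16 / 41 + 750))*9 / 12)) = -5248 / 415341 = -0.01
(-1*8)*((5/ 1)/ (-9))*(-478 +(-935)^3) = -3632892680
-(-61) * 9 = 549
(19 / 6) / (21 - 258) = -19 / 1422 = -0.01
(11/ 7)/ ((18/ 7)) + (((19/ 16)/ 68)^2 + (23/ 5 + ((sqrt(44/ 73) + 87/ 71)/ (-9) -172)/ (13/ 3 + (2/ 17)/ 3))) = -28807202421971/ 843399843840 -34 *sqrt(803)/ 48837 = -34.18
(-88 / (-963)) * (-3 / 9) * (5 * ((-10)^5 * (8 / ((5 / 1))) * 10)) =704000000 / 2889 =243682.94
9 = 9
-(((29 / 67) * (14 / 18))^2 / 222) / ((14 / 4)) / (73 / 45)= -29435 / 327369303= -0.00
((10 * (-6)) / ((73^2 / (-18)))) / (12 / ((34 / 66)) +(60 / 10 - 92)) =-9180 / 2840357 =-0.00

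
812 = 812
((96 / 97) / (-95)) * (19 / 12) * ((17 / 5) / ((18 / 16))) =-1088 / 21825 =-0.05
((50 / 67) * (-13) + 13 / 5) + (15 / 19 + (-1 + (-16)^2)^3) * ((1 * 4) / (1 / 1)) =422161782399 / 6365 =66325496.06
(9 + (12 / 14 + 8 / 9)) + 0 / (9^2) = 677 / 63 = 10.75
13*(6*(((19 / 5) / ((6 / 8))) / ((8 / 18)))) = 4446 / 5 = 889.20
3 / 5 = 0.60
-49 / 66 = -0.74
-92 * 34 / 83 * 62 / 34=-5704 / 83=-68.72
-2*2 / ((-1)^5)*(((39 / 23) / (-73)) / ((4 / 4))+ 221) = 1484080 / 1679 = 883.91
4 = 4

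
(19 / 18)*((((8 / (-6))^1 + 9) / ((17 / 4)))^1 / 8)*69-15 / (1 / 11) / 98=442009 / 29988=14.74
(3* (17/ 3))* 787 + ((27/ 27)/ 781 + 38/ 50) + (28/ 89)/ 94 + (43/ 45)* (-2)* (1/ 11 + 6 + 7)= 99156655277/ 7424825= 13354.75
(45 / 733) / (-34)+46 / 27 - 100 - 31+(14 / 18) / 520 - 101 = -40290953179 / 174952440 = -230.30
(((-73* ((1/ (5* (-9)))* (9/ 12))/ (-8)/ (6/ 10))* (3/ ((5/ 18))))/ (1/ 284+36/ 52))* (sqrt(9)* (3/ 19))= -1.86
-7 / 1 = -7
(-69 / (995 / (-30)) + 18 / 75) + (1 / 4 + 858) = 17125351 / 19900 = 860.57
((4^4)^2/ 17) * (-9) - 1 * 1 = -589841/ 17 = -34696.53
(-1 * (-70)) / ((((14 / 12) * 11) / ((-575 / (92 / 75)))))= -28125 / 11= -2556.82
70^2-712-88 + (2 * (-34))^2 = 8724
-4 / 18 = -2 / 9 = -0.22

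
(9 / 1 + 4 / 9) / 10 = 0.94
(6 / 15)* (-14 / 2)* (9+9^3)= -2066.40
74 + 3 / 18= 445 / 6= 74.17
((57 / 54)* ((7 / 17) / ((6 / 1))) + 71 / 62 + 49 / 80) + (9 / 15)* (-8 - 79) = -57337063 / 1138320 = -50.37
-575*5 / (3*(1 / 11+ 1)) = -31625 / 36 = -878.47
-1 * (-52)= 52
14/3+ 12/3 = 26/3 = 8.67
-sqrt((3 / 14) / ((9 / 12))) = -sqrt(14) / 7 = -0.53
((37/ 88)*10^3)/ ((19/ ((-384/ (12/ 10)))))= -1480000/ 209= -7081.34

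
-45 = -45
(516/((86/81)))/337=1.44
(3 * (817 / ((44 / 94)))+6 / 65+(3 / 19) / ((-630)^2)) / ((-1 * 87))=-1882242723833 / 31272941700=-60.19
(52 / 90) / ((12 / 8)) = 52 / 135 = 0.39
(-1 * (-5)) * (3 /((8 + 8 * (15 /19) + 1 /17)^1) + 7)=167350 /4643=36.04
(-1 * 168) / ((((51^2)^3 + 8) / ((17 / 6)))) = -0.00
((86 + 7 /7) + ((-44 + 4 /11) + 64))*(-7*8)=-66136 /11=-6012.36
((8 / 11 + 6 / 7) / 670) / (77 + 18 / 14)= 61 / 2019380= 0.00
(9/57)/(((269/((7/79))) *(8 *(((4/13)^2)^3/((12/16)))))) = 304088967/52922810368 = 0.01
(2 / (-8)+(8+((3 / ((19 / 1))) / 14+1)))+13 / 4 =3195 / 266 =12.01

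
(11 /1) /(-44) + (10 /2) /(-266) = -143 /532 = -0.27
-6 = -6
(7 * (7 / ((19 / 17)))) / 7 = 119 / 19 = 6.26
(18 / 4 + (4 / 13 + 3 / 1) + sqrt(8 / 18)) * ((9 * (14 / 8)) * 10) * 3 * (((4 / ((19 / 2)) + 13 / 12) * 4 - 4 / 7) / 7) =21545295 / 6916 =3115.28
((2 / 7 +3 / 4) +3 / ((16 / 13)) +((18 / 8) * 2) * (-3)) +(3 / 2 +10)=165 / 112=1.47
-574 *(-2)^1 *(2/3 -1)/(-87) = 1148/261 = 4.40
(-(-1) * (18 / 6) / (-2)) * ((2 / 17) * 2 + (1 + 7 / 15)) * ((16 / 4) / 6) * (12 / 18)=-868 / 765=-1.13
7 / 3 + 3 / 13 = 100 / 39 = 2.56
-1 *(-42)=42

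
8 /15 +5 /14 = 187 /210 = 0.89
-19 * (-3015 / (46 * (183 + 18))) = 285 / 46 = 6.20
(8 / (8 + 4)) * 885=590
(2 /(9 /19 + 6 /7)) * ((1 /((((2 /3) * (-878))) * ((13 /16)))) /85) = -1064 /28620605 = -0.00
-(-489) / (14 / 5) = 2445 / 14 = 174.64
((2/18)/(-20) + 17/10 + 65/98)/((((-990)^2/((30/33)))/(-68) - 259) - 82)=-70703/485672418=-0.00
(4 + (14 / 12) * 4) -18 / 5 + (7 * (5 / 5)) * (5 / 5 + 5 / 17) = 3602 / 255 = 14.13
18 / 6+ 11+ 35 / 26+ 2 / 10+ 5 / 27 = 55217 / 3510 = 15.73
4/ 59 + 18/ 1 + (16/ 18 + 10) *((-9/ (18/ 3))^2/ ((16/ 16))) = 42.57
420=420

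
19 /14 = 1.36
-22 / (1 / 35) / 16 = -385 / 8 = -48.12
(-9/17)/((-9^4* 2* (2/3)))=1/16524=0.00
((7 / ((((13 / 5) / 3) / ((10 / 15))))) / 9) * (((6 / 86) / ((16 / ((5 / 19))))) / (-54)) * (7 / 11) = -1225 / 151412976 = -0.00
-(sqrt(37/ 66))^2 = -37/ 66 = -0.56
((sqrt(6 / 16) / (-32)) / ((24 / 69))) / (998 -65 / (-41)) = -943*sqrt(6) / 41966592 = -0.00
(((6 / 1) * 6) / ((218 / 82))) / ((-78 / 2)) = -492 / 1417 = -0.35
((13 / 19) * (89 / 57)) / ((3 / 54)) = 6942 / 361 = 19.23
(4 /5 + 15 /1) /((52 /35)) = 553 /52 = 10.63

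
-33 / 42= -11 / 14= -0.79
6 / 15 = 2 / 5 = 0.40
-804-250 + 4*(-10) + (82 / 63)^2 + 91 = -3974183 / 3969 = -1001.31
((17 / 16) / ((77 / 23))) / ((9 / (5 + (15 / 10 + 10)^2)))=23851 / 4928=4.84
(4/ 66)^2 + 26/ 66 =433/ 1089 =0.40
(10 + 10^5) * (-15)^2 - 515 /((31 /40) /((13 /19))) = 13253557450 /589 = 22501795.33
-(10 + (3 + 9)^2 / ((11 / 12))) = -1838 / 11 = -167.09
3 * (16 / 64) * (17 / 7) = 51 / 28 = 1.82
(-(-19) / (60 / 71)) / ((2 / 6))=1349 / 20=67.45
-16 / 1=-16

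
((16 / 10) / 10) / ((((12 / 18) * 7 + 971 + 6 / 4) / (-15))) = -72 / 29315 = -0.00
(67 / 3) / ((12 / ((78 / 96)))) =871 / 576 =1.51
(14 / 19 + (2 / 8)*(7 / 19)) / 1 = 63 / 76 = 0.83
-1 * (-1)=1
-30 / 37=-0.81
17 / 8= 2.12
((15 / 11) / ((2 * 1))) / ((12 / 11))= 5 / 8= 0.62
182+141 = 323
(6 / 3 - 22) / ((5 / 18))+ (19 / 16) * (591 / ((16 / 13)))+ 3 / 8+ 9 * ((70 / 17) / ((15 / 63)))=2847273 / 4352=654.24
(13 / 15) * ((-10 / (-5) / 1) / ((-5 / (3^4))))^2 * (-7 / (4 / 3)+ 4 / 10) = -2757807 / 625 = -4412.49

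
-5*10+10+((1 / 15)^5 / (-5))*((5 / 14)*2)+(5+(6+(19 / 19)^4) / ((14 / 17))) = -281728127 / 10631250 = -26.50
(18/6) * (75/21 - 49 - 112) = -3306/7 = -472.29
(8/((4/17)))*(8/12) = 68/3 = 22.67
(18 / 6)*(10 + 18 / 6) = 39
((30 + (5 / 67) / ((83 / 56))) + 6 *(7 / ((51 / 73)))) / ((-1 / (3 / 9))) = -30.06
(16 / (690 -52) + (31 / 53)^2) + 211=189400012 / 896071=211.37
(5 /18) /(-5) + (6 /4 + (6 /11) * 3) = 305 /99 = 3.08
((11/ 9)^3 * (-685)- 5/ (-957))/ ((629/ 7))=-2035895750/ 146274579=-13.92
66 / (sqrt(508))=33*sqrt(127) / 127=2.93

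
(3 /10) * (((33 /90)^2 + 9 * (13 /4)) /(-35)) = -1889 /7500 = -0.25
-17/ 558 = -0.03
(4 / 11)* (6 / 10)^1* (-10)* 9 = -216 / 11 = -19.64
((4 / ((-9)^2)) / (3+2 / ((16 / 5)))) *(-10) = -320 / 2349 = -0.14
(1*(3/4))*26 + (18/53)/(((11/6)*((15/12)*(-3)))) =113397/5830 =19.45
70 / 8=35 / 4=8.75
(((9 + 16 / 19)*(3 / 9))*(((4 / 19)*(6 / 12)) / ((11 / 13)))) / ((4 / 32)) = 3536 / 1083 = 3.27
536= 536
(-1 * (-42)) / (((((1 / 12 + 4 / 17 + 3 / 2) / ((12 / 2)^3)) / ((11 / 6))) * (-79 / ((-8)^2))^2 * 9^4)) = 24510464 / 26792613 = 0.91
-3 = -3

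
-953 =-953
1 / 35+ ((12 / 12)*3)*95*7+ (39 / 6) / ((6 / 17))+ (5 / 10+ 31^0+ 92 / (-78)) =10995161 / 5460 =2013.77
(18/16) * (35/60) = 21/32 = 0.66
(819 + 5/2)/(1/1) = 821.50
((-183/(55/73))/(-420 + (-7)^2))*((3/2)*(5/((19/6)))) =120231/77539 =1.55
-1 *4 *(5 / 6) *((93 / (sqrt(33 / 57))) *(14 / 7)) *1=-620 *sqrt(209) / 11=-814.84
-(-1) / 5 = 0.20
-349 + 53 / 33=-11464 / 33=-347.39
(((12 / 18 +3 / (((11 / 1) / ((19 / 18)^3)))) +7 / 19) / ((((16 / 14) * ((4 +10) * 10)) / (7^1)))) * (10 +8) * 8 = 3856111 / 451440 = 8.54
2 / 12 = 1 / 6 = 0.17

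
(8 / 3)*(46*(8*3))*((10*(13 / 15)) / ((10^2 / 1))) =19136 / 75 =255.15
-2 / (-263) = 0.01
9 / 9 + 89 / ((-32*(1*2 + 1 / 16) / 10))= -412 / 33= -12.48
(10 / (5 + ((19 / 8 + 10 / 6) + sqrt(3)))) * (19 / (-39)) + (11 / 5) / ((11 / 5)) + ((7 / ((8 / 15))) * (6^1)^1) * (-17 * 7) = -22103602693 / 2358772 + 36480 * sqrt(3) / 589693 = -9370.70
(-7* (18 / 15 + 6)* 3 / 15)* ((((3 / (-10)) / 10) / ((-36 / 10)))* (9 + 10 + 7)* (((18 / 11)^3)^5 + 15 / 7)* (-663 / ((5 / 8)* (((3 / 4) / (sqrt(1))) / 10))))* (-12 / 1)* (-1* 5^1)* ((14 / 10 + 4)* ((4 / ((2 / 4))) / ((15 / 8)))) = 180302616064409106095629221888 / 2610780105884781875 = 69060820426.05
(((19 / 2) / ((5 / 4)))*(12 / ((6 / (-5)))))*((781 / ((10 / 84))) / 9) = -830984 / 15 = -55398.93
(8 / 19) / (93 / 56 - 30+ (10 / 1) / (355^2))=-0.01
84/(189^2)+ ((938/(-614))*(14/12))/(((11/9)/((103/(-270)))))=64180321/114885540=0.56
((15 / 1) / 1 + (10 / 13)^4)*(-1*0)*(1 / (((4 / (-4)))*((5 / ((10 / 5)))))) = 0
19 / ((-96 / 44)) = -209 / 24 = -8.71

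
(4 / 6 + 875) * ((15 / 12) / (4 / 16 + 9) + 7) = 6248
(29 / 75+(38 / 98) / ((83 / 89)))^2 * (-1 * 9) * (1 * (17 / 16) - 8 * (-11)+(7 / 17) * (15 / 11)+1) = -1015299329891008 / 1933169651875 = -525.20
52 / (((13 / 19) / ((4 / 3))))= 304 / 3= 101.33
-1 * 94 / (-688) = 47 / 344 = 0.14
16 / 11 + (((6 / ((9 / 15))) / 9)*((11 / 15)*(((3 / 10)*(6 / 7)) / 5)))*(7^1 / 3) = 3842 / 2475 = 1.55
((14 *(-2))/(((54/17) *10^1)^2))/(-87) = 2023/6342300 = 0.00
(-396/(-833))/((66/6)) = 36/833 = 0.04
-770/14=-55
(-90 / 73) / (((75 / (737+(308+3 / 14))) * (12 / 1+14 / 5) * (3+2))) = -43899 / 189070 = -0.23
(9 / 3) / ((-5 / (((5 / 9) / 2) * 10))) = -5 / 3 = -1.67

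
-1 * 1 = -1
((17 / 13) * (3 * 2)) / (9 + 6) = 34 / 65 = 0.52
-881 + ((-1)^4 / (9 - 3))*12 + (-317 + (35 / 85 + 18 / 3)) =-20223 / 17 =-1189.59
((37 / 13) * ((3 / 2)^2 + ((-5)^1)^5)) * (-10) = 2310835 / 26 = 88878.27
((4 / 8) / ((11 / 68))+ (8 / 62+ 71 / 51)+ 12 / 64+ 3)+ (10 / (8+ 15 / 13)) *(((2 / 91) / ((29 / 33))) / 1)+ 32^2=407986196489 / 395401776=1031.83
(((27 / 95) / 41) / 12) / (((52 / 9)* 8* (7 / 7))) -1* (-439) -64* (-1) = 3260083921 / 6481280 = 503.00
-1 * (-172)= 172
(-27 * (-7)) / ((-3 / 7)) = -441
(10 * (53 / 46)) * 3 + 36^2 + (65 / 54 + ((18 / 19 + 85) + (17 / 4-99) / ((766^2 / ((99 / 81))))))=39260154169169 / 27692536176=1417.72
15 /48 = 5 /16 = 0.31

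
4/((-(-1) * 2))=2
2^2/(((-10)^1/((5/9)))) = -2/9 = -0.22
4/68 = 1/17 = 0.06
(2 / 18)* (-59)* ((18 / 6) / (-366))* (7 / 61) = 413 / 66978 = 0.01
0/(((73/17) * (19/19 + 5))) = 0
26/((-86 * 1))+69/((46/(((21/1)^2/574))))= 5995/7052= 0.85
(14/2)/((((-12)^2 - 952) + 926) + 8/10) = 35/594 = 0.06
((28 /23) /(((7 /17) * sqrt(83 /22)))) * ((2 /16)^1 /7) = 17 * sqrt(1826) /26726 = 0.03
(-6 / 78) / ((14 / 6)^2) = -9 / 637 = -0.01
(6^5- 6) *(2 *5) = 77700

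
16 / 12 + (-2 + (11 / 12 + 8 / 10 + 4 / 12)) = 83 / 60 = 1.38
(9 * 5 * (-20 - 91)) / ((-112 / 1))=4995 / 112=44.60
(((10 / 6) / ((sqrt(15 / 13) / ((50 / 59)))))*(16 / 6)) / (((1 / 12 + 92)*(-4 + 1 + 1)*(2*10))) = -8*sqrt(195) / 117351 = -0.00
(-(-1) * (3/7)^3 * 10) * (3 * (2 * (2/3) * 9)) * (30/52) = 72900/4459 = 16.35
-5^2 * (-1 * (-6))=-150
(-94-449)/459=-181/153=-1.18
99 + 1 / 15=1486 / 15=99.07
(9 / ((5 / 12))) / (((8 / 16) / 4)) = 864 / 5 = 172.80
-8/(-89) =8/89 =0.09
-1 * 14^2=-196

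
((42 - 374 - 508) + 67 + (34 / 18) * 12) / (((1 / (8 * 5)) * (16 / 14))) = -78785 / 3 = -26261.67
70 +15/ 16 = 1135/ 16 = 70.94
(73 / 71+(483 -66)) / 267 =29680 / 18957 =1.57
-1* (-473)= 473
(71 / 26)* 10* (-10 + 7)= -1065 / 13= -81.92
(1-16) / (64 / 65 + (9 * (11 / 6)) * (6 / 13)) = -1.74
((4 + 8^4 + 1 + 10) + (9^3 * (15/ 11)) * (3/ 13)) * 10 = 6206780/ 143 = 43404.06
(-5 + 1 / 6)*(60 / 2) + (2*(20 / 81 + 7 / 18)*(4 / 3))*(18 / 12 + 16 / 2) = -31321 / 243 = -128.89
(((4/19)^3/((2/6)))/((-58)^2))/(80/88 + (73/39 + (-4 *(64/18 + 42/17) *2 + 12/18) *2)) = -1050192/11649443307299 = -0.00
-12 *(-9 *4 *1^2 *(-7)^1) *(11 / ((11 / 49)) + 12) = -184464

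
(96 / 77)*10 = 960 / 77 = 12.47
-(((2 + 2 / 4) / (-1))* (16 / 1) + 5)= 35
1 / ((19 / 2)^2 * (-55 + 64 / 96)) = -12 / 58843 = -0.00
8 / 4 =2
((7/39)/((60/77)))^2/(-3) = -290521/16426800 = -0.02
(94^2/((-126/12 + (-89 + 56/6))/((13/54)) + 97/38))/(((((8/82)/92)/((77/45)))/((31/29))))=-9825321449944/239808105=-40971.60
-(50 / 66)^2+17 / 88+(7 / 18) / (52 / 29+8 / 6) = -151867 / 592416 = -0.26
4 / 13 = 0.31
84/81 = 28/27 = 1.04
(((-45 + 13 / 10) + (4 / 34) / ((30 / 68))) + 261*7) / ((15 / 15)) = 53507 / 30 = 1783.57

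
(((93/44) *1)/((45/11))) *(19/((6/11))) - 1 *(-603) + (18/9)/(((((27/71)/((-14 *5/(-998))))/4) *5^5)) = 41833509683/67365000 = 621.00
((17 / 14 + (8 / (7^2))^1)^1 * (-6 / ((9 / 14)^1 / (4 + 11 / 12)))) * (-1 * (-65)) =-4108.93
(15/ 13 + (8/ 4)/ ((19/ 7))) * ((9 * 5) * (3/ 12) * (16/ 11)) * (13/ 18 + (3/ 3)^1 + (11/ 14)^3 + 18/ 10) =123.98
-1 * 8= -8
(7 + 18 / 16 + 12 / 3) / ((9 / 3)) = 4.04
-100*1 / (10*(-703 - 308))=10 / 1011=0.01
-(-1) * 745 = 745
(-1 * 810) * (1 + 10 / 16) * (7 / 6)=-12285 / 8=-1535.62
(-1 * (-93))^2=8649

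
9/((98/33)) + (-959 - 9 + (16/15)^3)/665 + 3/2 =48338422/15710625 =3.08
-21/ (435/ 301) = -2107/ 145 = -14.53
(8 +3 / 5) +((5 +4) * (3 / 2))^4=2657893 / 80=33223.66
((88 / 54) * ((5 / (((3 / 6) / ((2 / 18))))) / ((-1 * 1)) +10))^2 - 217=-7.17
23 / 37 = 0.62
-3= -3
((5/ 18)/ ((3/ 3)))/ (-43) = -5/ 774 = -0.01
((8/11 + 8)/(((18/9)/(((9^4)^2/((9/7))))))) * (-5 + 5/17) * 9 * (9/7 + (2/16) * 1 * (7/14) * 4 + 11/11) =-2934064503360/187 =-15690184509.95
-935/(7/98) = -13090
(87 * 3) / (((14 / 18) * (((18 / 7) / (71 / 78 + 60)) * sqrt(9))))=137779 / 52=2649.60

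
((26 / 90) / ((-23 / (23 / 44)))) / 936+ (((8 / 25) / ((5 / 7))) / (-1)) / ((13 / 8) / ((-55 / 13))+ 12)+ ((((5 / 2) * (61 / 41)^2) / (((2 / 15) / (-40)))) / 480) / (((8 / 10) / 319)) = -16892584761841517 / 12248172129600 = -1379.19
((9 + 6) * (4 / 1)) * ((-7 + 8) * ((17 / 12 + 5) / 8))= 385 / 8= 48.12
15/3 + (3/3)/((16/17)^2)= 1569/256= 6.13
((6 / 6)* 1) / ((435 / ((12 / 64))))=1 / 2320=0.00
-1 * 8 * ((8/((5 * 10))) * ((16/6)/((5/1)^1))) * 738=-62976/125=-503.81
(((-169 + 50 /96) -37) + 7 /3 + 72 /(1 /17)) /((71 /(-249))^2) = 1012703667 /80656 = 12555.84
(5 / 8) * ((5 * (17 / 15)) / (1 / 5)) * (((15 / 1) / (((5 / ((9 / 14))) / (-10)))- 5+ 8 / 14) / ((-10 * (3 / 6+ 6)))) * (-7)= -7055 / 156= -45.22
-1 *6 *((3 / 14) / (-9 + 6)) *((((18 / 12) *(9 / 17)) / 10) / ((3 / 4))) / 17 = 27 / 10115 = 0.00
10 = 10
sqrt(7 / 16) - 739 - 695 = -1434+sqrt(7) / 4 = -1433.34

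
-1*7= -7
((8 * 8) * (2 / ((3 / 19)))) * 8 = 19456 / 3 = 6485.33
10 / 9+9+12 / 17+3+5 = 2879 / 153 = 18.82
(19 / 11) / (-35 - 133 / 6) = -114 / 3773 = -0.03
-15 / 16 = -0.94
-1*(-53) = 53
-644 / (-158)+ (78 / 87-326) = -735474 / 2291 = -321.03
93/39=31/13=2.38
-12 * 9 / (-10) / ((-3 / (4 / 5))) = -2.88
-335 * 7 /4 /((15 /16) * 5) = -1876 /15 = -125.07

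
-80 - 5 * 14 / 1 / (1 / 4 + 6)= -456 / 5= -91.20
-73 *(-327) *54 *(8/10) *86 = 88685539.20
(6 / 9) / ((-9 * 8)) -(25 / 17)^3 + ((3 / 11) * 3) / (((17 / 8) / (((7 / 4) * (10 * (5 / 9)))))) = 3231857 / 5836644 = 0.55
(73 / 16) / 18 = 73 / 288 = 0.25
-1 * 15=-15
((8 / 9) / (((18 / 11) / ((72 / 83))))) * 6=704 / 249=2.83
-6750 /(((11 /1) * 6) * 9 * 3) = -125 /33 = -3.79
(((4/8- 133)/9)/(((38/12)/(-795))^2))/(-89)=334973250/32129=10425.88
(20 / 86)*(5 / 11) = 50 / 473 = 0.11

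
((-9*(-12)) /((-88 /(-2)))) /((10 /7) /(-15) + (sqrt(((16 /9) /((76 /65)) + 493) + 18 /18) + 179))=0.01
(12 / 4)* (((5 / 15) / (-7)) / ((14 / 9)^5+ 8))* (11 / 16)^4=-864536409 / 463438610432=-0.00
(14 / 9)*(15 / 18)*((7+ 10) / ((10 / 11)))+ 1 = 1363 / 54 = 25.24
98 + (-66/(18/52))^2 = 328066/9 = 36451.78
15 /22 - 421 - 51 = -471.32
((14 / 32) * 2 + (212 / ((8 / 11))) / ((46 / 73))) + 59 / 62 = 2649077 / 5704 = 464.42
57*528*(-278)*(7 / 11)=-5324256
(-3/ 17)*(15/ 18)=-5/ 34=-0.15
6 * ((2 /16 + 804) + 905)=41019 /4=10254.75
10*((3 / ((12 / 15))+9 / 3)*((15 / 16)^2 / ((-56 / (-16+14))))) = 30375 / 14336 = 2.12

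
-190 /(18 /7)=-665 /9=-73.89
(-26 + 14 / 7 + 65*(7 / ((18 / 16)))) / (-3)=-3424 / 27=-126.81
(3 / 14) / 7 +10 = 983 / 98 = 10.03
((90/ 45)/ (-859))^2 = 4/ 737881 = 0.00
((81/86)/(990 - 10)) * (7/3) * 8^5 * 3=331776/1505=220.45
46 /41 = 1.12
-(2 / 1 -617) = 615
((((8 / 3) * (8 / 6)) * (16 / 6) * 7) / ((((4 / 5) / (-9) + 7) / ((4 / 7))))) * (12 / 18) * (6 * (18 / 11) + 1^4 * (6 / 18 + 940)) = 321075200 / 92367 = 3476.08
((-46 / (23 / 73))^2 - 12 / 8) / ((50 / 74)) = 1577273 / 50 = 31545.46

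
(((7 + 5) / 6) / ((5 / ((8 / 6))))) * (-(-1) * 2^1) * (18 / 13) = 96 / 65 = 1.48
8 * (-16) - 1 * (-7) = -121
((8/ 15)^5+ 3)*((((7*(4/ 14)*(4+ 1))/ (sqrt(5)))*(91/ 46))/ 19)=210291263*sqrt(5)/ 331846875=1.42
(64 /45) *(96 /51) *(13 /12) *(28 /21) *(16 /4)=106496 /6885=15.47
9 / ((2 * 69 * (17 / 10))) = 15 / 391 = 0.04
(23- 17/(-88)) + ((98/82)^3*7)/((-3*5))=2037544631/90975720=22.40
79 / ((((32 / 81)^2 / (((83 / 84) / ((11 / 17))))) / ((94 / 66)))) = 3819262347 / 3469312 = 1100.87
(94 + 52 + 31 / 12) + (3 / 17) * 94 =33695 / 204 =165.17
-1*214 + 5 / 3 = -637 / 3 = -212.33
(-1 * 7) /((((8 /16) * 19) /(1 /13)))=-14 /247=-0.06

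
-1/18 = -0.06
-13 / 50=-0.26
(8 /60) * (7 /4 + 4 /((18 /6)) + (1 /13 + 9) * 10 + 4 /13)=12.55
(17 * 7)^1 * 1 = 119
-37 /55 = -0.67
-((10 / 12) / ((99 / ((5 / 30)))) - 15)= 53455 / 3564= 15.00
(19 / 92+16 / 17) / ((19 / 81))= 145395 / 29716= 4.89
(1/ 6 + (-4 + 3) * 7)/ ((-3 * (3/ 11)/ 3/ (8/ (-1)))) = -1804/ 9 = -200.44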